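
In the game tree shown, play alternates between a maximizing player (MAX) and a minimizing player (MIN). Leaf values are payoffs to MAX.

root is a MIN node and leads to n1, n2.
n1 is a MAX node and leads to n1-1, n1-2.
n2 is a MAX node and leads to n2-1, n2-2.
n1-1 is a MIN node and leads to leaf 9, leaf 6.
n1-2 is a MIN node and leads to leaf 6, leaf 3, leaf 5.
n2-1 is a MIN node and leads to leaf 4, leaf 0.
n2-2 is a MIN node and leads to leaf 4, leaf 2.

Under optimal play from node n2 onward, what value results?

2

n2-1 (MIN): min(4, 0) = 0
n2-2 (MIN): min(4, 2) = 2
n2 (MAX): max(0, 2) = 2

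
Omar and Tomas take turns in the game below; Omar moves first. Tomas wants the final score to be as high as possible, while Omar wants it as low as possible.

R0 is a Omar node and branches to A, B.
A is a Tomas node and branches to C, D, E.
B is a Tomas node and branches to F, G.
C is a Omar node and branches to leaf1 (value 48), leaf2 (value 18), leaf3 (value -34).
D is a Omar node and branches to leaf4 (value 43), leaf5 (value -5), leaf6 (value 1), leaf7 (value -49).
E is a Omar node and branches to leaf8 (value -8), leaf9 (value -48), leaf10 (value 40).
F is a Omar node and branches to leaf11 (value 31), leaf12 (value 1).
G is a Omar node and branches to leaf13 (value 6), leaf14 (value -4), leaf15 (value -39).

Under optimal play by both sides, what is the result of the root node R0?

C (Omar): min(48, 18, -34) = -34
D (Omar): min(43, -5, 1, -49) = -49
E (Omar): min(-8, -48, 40) = -48
A (Tomas): max(-34, -49, -48) = -34
F (Omar): min(31, 1) = 1
G (Omar): min(6, -4, -39) = -39
B (Tomas): max(1, -39) = 1
R0 (Omar): min(-34, 1) = -34

-34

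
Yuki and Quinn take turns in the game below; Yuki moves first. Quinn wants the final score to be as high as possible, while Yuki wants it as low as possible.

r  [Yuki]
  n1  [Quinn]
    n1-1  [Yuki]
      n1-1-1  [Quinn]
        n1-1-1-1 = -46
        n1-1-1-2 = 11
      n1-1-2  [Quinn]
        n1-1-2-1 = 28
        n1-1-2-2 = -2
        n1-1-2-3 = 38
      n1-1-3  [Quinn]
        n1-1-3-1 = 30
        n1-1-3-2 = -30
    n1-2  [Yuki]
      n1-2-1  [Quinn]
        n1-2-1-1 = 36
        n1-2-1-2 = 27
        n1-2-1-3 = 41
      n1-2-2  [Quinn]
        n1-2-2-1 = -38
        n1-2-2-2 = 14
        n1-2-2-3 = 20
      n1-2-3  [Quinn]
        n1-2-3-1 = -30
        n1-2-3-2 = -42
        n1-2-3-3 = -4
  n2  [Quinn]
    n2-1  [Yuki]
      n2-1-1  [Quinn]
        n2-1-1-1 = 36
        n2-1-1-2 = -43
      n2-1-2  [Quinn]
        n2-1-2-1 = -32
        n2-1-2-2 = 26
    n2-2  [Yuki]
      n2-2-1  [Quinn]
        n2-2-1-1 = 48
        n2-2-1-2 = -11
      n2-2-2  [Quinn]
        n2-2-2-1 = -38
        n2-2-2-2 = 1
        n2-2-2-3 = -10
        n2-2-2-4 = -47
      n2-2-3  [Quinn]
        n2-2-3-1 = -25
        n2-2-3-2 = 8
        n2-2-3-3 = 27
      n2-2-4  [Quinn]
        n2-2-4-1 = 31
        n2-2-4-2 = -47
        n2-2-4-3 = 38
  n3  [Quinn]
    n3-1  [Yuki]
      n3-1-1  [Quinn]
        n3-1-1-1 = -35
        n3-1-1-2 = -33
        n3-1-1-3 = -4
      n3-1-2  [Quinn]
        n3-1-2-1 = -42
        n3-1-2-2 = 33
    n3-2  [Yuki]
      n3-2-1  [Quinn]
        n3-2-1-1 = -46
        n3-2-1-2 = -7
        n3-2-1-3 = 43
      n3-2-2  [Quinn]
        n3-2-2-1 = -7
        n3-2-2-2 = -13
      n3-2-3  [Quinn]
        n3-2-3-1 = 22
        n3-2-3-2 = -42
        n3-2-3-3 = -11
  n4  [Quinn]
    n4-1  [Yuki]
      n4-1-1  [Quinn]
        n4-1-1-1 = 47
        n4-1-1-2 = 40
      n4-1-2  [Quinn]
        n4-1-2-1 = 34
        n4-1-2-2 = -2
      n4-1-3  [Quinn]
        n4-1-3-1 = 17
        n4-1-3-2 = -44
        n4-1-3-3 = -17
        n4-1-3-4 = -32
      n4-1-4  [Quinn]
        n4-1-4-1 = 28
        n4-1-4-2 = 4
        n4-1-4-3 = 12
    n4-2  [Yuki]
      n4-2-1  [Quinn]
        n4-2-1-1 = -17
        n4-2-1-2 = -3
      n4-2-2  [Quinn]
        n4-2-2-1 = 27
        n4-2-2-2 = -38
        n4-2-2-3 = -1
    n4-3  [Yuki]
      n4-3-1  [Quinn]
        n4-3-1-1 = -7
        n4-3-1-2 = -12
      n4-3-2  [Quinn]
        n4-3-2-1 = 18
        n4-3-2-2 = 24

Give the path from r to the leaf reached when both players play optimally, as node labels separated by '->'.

r -> n3 -> n3-1 -> n3-1-1 -> n3-1-1-3

n1-1-1 (Quinn): max(-46, 11) = 11
n1-1-2 (Quinn): max(28, -2, 38) = 38
n1-1-3 (Quinn): max(30, -30) = 30
n1-1 (Yuki): min(11, 38, 30) = 11
n1-2-1 (Quinn): max(36, 27, 41) = 41
n1-2-2 (Quinn): max(-38, 14, 20) = 20
n1-2-3 (Quinn): max(-30, -42, -4) = -4
n1-2 (Yuki): min(41, 20, -4) = -4
n1 (Quinn): max(11, -4) = 11
n2-1-1 (Quinn): max(36, -43) = 36
n2-1-2 (Quinn): max(-32, 26) = 26
n2-1 (Yuki): min(36, 26) = 26
n2-2-1 (Quinn): max(48, -11) = 48
n2-2-2 (Quinn): max(-38, 1, -10, -47) = 1
n2-2-3 (Quinn): max(-25, 8, 27) = 27
n2-2-4 (Quinn): max(31, -47, 38) = 38
n2-2 (Yuki): min(48, 1, 27, 38) = 1
n2 (Quinn): max(26, 1) = 26
n3-1-1 (Quinn): max(-35, -33, -4) = -4
n3-1-2 (Quinn): max(-42, 33) = 33
n3-1 (Yuki): min(-4, 33) = -4
n3-2-1 (Quinn): max(-46, -7, 43) = 43
n3-2-2 (Quinn): max(-7, -13) = -7
n3-2-3 (Quinn): max(22, -42, -11) = 22
n3-2 (Yuki): min(43, -7, 22) = -7
n3 (Quinn): max(-4, -7) = -4
n4-1-1 (Quinn): max(47, 40) = 47
n4-1-2 (Quinn): max(34, -2) = 34
n4-1-3 (Quinn): max(17, -44, -17, -32) = 17
n4-1-4 (Quinn): max(28, 4, 12) = 28
n4-1 (Yuki): min(47, 34, 17, 28) = 17
n4-2-1 (Quinn): max(-17, -3) = -3
n4-2-2 (Quinn): max(27, -38, -1) = 27
n4-2 (Yuki): min(-3, 27) = -3
n4-3-1 (Quinn): max(-7, -12) = -7
n4-3-2 (Quinn): max(18, 24) = 24
n4-3 (Yuki): min(-7, 24) = -7
n4 (Quinn): max(17, -3, -7) = 17
r (Yuki): min(11, 26, -4, 17) = -4
At r, Yuki picks n3 (lowest: -4).
At n3, Quinn picks n3-1 (highest: -4).
At n3-1, Yuki picks n3-1-1 (lowest: -4).
At n3-1-1, Quinn picks n3-1-1-3 (highest: -4).
Terminal value -4.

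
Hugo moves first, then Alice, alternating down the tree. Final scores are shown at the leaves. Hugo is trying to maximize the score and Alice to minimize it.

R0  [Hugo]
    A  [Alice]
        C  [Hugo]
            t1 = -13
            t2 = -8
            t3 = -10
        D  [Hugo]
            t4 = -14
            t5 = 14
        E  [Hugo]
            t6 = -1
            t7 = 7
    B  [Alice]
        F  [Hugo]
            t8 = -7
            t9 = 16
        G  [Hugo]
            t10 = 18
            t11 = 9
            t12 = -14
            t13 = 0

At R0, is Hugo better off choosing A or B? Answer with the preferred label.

B

C (Hugo): max(-13, -8, -10) = -8
D (Hugo): max(-14, 14) = 14
E (Hugo): max(-1, 7) = 7
A (Alice): min(-8, 14, 7) = -8
F (Hugo): max(-7, 16) = 16
G (Hugo): max(18, 9, -14, 0) = 18
B (Alice): min(16, 18) = 16
Hugo prefers the higher value; A=-8, B=16. B is better since 16 > -8.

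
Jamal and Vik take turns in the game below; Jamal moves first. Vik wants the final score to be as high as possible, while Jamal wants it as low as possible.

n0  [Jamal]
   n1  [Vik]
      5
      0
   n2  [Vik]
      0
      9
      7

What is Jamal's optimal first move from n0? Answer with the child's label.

n1

n1 (Vik): max(5, 0) = 5
n2 (Vik): max(0, 9, 7) = 9
n0 (Jamal): min(5, 9) = 5
Jamal at n0 wants the lowest of {n1=5, n2=9}, so chooses n1.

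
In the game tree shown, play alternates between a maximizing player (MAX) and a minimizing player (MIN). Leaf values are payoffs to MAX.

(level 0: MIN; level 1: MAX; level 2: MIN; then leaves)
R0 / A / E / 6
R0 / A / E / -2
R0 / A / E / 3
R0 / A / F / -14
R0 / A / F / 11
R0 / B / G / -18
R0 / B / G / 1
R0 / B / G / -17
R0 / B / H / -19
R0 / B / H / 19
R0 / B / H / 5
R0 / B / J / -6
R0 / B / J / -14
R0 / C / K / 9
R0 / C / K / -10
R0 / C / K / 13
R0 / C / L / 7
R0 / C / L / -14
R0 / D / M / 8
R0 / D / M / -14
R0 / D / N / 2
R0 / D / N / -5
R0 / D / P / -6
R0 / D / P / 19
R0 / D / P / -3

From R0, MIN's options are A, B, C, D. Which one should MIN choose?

B

E (MIN): min(6, -2, 3) = -2
F (MIN): min(-14, 11) = -14
A (MAX): max(-2, -14) = -2
G (MIN): min(-18, 1, -17) = -18
H (MIN): min(-19, 19, 5) = -19
J (MIN): min(-6, -14) = -14
B (MAX): max(-18, -19, -14) = -14
K (MIN): min(9, -10, 13) = -10
L (MIN): min(7, -14) = -14
C (MAX): max(-10, -14) = -10
M (MIN): min(8, -14) = -14
N (MIN): min(2, -5) = -5
P (MIN): min(-6, 19, -3) = -6
D (MAX): max(-14, -5, -6) = -5
R0 (MIN): min(-2, -14, -10, -5) = -14
MIN at R0 wants the lowest of {A=-2, B=-14, C=-10, D=-5}, so chooses B.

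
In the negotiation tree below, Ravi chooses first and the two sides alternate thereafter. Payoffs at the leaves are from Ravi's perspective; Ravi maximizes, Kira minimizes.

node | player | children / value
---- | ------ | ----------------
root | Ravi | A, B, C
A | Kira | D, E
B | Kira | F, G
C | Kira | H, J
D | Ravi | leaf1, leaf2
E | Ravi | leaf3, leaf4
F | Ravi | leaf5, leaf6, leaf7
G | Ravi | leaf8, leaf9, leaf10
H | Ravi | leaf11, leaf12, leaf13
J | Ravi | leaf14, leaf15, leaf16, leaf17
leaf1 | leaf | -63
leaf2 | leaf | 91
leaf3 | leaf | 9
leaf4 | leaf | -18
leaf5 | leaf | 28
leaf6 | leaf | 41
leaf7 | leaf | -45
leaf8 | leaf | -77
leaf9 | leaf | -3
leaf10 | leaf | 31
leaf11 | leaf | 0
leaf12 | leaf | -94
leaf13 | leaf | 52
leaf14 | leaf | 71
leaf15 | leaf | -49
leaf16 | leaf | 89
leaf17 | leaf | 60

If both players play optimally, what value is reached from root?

52

D (Ravi): max(-63, 91) = 91
E (Ravi): max(9, -18) = 9
A (Kira): min(91, 9) = 9
F (Ravi): max(28, 41, -45) = 41
G (Ravi): max(-77, -3, 31) = 31
B (Kira): min(41, 31) = 31
H (Ravi): max(0, -94, 52) = 52
J (Ravi): max(71, -49, 89, 60) = 89
C (Kira): min(52, 89) = 52
root (Ravi): max(9, 31, 52) = 52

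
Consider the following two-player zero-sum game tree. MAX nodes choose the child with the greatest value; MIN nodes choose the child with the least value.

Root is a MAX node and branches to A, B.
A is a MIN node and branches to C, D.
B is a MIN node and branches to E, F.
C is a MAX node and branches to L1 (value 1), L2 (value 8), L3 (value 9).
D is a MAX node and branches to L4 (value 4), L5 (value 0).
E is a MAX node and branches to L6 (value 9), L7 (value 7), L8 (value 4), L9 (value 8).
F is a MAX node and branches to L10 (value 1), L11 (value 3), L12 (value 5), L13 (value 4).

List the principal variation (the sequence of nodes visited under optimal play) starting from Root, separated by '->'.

Root -> B -> F -> L12

C (MAX): max(1, 8, 9) = 9
D (MAX): max(4, 0) = 4
A (MIN): min(9, 4) = 4
E (MAX): max(9, 7, 4, 8) = 9
F (MAX): max(1, 3, 5, 4) = 5
B (MIN): min(9, 5) = 5
Root (MAX): max(4, 5) = 5
At Root, MAX picks B (highest: 5).
At B, MIN picks F (lowest: 5).
At F, MAX picks L12 (highest: 5).
Terminal value 5.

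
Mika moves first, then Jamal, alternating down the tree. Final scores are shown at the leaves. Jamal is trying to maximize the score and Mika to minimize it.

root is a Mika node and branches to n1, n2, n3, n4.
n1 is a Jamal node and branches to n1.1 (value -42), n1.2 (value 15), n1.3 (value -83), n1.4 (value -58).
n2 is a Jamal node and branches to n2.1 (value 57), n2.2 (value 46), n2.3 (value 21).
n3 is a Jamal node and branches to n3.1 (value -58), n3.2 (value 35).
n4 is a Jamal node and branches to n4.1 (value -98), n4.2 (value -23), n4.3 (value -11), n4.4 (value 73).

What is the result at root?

n1 (Jamal): max(-42, 15, -83, -58) = 15
n2 (Jamal): max(57, 46, 21) = 57
n3 (Jamal): max(-58, 35) = 35
n4 (Jamal): max(-98, -23, -11, 73) = 73
root (Mika): min(15, 57, 35, 73) = 15

15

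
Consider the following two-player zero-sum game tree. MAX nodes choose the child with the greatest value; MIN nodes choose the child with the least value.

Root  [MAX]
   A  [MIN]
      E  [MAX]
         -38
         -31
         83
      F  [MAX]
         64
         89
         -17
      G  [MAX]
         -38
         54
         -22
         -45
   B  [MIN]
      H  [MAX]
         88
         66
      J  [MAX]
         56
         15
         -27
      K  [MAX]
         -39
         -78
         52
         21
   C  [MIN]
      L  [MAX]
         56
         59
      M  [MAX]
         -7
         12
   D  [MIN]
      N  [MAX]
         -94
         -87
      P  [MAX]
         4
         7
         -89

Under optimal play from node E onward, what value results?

83

E (MAX): max(-38, -31, 83) = 83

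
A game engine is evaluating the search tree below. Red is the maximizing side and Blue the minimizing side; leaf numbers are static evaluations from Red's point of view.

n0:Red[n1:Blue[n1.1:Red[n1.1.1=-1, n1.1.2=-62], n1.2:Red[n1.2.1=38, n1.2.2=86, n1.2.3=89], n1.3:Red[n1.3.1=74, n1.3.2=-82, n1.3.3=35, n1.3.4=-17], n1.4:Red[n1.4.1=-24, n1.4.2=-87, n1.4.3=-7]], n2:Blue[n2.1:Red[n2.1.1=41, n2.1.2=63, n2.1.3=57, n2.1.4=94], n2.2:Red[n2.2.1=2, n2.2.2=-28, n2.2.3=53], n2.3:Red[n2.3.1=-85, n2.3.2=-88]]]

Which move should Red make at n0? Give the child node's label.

n1.1 (Red): max(-1, -62) = -1
n1.2 (Red): max(38, 86, 89) = 89
n1.3 (Red): max(74, -82, 35, -17) = 74
n1.4 (Red): max(-24, -87, -7) = -7
n1 (Blue): min(-1, 89, 74, -7) = -7
n2.1 (Red): max(41, 63, 57, 94) = 94
n2.2 (Red): max(2, -28, 53) = 53
n2.3 (Red): max(-85, -88) = -85
n2 (Blue): min(94, 53, -85) = -85
n0 (Red): max(-7, -85) = -7
Red at n0 wants the highest of {n1=-7, n2=-85}, so chooses n1.

n1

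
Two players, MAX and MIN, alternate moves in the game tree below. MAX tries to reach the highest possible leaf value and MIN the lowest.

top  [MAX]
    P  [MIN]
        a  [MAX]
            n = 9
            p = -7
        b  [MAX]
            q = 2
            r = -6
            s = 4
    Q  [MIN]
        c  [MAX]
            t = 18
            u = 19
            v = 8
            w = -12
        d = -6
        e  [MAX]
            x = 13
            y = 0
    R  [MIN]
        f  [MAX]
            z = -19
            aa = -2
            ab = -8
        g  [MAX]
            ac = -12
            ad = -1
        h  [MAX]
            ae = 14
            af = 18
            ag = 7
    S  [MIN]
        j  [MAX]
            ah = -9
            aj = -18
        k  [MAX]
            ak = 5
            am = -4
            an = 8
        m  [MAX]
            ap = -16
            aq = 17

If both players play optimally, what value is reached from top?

4

a (MAX): max(9, -7) = 9
b (MAX): max(2, -6, 4) = 4
P (MIN): min(9, 4) = 4
c (MAX): max(18, 19, 8, -12) = 19
e (MAX): max(13, 0) = 13
Q (MIN): min(19, -6, 13) = -6
f (MAX): max(-19, -2, -8) = -2
g (MAX): max(-12, -1) = -1
h (MAX): max(14, 18, 7) = 18
R (MIN): min(-2, -1, 18) = -2
j (MAX): max(-9, -18) = -9
k (MAX): max(5, -4, 8) = 8
m (MAX): max(-16, 17) = 17
S (MIN): min(-9, 8, 17) = -9
top (MAX): max(4, -6, -2, -9) = 4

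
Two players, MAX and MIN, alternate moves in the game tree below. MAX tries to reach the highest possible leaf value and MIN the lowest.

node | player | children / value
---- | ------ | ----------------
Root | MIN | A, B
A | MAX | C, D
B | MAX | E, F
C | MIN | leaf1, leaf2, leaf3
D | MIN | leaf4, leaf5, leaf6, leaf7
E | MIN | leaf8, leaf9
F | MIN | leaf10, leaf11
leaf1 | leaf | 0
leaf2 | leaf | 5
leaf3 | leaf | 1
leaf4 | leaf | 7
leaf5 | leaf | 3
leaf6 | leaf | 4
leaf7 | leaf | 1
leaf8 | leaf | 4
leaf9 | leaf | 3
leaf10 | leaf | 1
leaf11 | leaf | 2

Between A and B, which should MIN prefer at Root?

C (MIN): min(0, 5, 1) = 0
D (MIN): min(7, 3, 4, 1) = 1
A (MAX): max(0, 1) = 1
E (MIN): min(4, 3) = 3
F (MIN): min(1, 2) = 1
B (MAX): max(3, 1) = 3
MIN prefers the lower value; A=1, B=3. A is better since 1 < 3.

A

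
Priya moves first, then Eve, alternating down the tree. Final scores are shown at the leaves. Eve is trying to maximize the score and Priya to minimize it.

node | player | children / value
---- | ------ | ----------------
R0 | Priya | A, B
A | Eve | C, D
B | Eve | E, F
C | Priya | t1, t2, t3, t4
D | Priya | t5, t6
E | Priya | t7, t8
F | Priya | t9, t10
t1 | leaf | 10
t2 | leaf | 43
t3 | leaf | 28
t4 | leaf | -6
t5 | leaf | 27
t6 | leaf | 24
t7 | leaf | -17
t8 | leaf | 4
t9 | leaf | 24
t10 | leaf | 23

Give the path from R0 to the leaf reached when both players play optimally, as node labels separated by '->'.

C (Priya): min(10, 43, 28, -6) = -6
D (Priya): min(27, 24) = 24
A (Eve): max(-6, 24) = 24
E (Priya): min(-17, 4) = -17
F (Priya): min(24, 23) = 23
B (Eve): max(-17, 23) = 23
R0 (Priya): min(24, 23) = 23
At R0, Priya picks B (lowest: 23).
At B, Eve picks F (highest: 23).
At F, Priya picks t10 (lowest: 23).
Terminal value 23.

R0 -> B -> F -> t10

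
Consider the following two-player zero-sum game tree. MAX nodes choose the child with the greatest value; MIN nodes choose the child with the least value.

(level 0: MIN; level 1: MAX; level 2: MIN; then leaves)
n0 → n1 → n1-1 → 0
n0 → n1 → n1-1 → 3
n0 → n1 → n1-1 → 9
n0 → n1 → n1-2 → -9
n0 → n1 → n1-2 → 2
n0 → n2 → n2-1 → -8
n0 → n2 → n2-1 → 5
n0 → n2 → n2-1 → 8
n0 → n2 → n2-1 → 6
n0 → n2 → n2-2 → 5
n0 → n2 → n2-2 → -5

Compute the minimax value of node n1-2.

n1-2 (MIN): min(-9, 2) = -9

-9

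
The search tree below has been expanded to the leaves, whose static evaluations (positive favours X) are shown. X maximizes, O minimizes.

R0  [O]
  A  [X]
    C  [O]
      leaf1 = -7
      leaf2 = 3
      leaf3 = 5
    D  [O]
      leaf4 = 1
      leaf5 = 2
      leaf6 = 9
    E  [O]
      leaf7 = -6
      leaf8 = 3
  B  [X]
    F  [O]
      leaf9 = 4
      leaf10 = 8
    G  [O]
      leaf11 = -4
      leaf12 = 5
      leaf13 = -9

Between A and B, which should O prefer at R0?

A

C (O): min(-7, 3, 5) = -7
D (O): min(1, 2, 9) = 1
E (O): min(-6, 3) = -6
A (X): max(-7, 1, -6) = 1
F (O): min(4, 8) = 4
G (O): min(-4, 5, -9) = -9
B (X): max(4, -9) = 4
O prefers the lower value; A=1, B=4. A is better since 1 < 4.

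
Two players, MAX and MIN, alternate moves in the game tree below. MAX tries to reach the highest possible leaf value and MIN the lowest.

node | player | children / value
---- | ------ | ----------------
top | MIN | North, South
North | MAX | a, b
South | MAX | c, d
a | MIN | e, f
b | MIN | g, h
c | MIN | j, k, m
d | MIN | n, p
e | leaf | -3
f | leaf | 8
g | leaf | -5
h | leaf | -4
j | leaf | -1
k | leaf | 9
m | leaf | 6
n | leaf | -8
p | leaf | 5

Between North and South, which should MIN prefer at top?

North

a (MIN): min(-3, 8) = -3
b (MIN): min(-5, -4) = -5
North (MAX): max(-3, -5) = -3
c (MIN): min(-1, 9, 6) = -1
d (MIN): min(-8, 5) = -8
South (MAX): max(-1, -8) = -1
MIN prefers the lower value; North=-3, South=-1. North is better since -3 < -1.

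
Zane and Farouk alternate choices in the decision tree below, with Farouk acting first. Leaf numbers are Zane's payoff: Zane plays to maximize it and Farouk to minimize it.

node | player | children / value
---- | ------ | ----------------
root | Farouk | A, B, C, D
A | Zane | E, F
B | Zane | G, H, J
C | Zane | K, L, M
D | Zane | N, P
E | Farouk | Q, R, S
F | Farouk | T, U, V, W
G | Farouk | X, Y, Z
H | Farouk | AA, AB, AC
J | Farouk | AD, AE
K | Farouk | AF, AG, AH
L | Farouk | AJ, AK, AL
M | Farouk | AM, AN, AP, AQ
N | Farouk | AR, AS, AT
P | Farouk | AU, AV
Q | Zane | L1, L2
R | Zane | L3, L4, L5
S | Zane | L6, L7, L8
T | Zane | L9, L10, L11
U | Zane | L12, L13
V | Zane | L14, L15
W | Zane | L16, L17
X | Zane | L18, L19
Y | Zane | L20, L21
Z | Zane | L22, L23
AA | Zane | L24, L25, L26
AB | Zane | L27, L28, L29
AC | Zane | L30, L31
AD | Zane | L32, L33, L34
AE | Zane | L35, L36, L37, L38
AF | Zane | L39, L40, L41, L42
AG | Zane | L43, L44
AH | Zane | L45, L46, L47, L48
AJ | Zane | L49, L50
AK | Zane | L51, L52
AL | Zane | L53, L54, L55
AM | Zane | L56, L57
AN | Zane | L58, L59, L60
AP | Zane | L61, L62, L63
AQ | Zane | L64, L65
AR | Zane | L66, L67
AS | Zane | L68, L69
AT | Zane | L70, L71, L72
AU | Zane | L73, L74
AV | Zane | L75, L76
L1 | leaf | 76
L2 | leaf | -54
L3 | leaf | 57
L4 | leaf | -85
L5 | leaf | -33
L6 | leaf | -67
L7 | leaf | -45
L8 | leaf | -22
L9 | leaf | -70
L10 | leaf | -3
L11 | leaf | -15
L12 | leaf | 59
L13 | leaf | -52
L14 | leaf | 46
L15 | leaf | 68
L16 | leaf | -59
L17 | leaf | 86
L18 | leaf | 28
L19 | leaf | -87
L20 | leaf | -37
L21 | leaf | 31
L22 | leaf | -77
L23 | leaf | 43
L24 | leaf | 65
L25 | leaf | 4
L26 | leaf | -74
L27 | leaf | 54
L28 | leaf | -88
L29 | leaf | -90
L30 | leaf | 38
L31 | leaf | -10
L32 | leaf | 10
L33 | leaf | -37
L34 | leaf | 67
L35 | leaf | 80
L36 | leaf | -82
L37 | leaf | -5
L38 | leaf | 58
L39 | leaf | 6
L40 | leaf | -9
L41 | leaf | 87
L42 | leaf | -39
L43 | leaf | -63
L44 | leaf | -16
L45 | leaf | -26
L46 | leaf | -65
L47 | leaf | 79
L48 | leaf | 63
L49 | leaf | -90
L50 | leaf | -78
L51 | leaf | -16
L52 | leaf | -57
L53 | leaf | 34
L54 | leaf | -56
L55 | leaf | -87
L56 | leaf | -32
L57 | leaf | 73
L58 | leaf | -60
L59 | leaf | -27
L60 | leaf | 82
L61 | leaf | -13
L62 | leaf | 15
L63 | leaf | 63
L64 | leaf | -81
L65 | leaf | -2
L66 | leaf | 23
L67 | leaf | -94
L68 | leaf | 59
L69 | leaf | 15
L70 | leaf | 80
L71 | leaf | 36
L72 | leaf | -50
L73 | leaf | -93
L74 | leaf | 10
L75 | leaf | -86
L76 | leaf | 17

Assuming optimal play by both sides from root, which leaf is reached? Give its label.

L10

Q (Zane): max(76, -54) = 76
R (Zane): max(57, -85, -33) = 57
S (Zane): max(-67, -45, -22) = -22
E (Farouk): min(76, 57, -22) = -22
T (Zane): max(-70, -3, -15) = -3
U (Zane): max(59, -52) = 59
V (Zane): max(46, 68) = 68
W (Zane): max(-59, 86) = 86
F (Farouk): min(-3, 59, 68, 86) = -3
A (Zane): max(-22, -3) = -3
X (Zane): max(28, -87) = 28
Y (Zane): max(-37, 31) = 31
Z (Zane): max(-77, 43) = 43
G (Farouk): min(28, 31, 43) = 28
AA (Zane): max(65, 4, -74) = 65
AB (Zane): max(54, -88, -90) = 54
AC (Zane): max(38, -10) = 38
H (Farouk): min(65, 54, 38) = 38
AD (Zane): max(10, -37, 67) = 67
AE (Zane): max(80, -82, -5, 58) = 80
J (Farouk): min(67, 80) = 67
B (Zane): max(28, 38, 67) = 67
AF (Zane): max(6, -9, 87, -39) = 87
AG (Zane): max(-63, -16) = -16
AH (Zane): max(-26, -65, 79, 63) = 79
K (Farouk): min(87, -16, 79) = -16
AJ (Zane): max(-90, -78) = -78
AK (Zane): max(-16, -57) = -16
AL (Zane): max(34, -56, -87) = 34
L (Farouk): min(-78, -16, 34) = -78
AM (Zane): max(-32, 73) = 73
AN (Zane): max(-60, -27, 82) = 82
AP (Zane): max(-13, 15, 63) = 63
AQ (Zane): max(-81, -2) = -2
M (Farouk): min(73, 82, 63, -2) = -2
C (Zane): max(-16, -78, -2) = -2
AR (Zane): max(23, -94) = 23
AS (Zane): max(59, 15) = 59
AT (Zane): max(80, 36, -50) = 80
N (Farouk): min(23, 59, 80) = 23
AU (Zane): max(-93, 10) = 10
AV (Zane): max(-86, 17) = 17
P (Farouk): min(10, 17) = 10
D (Zane): max(23, 10) = 23
root (Farouk): min(-3, 67, -2, 23) = -3
At root, Farouk picks A (lowest: -3).
At A, Zane picks F (highest: -3).
At F, Farouk picks T (lowest: -3).
At T, Zane picks L10 (highest: -3).
Terminal value -3.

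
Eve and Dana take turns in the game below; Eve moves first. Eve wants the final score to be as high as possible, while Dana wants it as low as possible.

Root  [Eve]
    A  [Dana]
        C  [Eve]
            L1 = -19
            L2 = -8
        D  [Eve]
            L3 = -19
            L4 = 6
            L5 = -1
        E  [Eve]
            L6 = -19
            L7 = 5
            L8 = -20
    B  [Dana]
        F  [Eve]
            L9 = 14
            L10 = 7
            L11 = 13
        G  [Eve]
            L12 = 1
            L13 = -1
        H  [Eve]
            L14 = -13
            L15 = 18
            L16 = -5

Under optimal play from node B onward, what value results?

1

F (Eve): max(14, 7, 13) = 14
G (Eve): max(1, -1) = 1
H (Eve): max(-13, 18, -5) = 18
B (Dana): min(14, 1, 18) = 1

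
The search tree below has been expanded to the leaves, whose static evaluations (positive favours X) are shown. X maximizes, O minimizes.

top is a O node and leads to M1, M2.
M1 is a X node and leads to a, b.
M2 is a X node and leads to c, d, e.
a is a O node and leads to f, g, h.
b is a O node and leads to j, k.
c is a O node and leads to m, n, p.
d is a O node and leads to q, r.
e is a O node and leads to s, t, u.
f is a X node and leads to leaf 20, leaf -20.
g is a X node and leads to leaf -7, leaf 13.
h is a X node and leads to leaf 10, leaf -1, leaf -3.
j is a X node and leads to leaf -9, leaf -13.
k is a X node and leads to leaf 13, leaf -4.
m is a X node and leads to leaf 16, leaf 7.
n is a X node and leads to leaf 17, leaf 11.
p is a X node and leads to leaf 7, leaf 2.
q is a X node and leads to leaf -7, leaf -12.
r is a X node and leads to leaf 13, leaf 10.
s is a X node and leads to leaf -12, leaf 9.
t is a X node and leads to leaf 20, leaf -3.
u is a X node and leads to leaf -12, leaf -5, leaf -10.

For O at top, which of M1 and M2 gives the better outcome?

f (X): max(20, -20) = 20
g (X): max(-7, 13) = 13
h (X): max(10, -1, -3) = 10
a (O): min(20, 13, 10) = 10
j (X): max(-9, -13) = -9
k (X): max(13, -4) = 13
b (O): min(-9, 13) = -9
M1 (X): max(10, -9) = 10
m (X): max(16, 7) = 16
n (X): max(17, 11) = 17
p (X): max(7, 2) = 7
c (O): min(16, 17, 7) = 7
q (X): max(-7, -12) = -7
r (X): max(13, 10) = 13
d (O): min(-7, 13) = -7
s (X): max(-12, 9) = 9
t (X): max(20, -3) = 20
u (X): max(-12, -5, -10) = -5
e (O): min(9, 20, -5) = -5
M2 (X): max(7, -7, -5) = 7
O prefers the lower value; M1=10, M2=7. M2 is better since 7 < 10.

M2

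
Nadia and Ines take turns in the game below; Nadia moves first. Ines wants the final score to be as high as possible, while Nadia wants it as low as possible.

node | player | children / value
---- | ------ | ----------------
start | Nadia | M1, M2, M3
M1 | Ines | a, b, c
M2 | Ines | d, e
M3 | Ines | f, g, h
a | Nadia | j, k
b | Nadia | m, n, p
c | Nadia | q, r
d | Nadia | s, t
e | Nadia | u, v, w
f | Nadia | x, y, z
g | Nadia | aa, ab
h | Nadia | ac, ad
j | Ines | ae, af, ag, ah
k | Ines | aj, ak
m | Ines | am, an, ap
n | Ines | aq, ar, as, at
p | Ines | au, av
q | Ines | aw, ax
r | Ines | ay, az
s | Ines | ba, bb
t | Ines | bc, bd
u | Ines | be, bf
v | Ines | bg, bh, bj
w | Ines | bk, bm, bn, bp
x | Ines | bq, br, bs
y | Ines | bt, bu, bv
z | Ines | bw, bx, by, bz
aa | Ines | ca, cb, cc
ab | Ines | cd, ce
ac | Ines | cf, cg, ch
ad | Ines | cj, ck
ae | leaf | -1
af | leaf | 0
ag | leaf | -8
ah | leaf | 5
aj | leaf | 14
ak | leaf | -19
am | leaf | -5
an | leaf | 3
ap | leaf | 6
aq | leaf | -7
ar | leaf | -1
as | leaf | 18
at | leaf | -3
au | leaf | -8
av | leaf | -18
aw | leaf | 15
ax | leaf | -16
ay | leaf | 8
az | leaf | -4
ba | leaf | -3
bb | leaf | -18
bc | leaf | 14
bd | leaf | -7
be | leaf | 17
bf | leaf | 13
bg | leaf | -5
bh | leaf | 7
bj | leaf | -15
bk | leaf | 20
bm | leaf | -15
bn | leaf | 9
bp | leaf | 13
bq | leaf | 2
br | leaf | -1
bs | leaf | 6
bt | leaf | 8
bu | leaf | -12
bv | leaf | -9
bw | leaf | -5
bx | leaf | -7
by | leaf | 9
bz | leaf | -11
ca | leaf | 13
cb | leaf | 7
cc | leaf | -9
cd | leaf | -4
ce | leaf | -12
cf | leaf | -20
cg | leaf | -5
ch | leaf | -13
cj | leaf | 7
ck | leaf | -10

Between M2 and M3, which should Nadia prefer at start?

M3

s (Ines): max(-3, -18) = -3
t (Ines): max(14, -7) = 14
d (Nadia): min(-3, 14) = -3
u (Ines): max(17, 13) = 17
v (Ines): max(-5, 7, -15) = 7
w (Ines): max(20, -15, 9, 13) = 20
e (Nadia): min(17, 7, 20) = 7
M2 (Ines): max(-3, 7) = 7
x (Ines): max(2, -1, 6) = 6
y (Ines): max(8, -12, -9) = 8
z (Ines): max(-5, -7, 9, -11) = 9
f (Nadia): min(6, 8, 9) = 6
aa (Ines): max(13, 7, -9) = 13
ab (Ines): max(-4, -12) = -4
g (Nadia): min(13, -4) = -4
ac (Ines): max(-20, -5, -13) = -5
ad (Ines): max(7, -10) = 7
h (Nadia): min(-5, 7) = -5
M3 (Ines): max(6, -4, -5) = 6
Nadia prefers the lower value; M2=7, M3=6. M3 is better since 6 < 7.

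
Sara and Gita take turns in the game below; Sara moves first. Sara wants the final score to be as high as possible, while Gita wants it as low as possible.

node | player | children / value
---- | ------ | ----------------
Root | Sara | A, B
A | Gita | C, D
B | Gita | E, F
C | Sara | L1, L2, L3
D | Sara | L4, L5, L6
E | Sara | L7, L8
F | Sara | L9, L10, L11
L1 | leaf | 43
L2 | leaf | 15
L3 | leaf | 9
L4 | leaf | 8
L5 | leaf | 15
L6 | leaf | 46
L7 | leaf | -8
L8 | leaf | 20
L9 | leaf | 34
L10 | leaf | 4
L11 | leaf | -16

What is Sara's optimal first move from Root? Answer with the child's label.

C (Sara): max(43, 15, 9) = 43
D (Sara): max(8, 15, 46) = 46
A (Gita): min(43, 46) = 43
E (Sara): max(-8, 20) = 20
F (Sara): max(34, 4, -16) = 34
B (Gita): min(20, 34) = 20
Root (Sara): max(43, 20) = 43
Sara at Root wants the highest of {A=43, B=20}, so chooses A.

A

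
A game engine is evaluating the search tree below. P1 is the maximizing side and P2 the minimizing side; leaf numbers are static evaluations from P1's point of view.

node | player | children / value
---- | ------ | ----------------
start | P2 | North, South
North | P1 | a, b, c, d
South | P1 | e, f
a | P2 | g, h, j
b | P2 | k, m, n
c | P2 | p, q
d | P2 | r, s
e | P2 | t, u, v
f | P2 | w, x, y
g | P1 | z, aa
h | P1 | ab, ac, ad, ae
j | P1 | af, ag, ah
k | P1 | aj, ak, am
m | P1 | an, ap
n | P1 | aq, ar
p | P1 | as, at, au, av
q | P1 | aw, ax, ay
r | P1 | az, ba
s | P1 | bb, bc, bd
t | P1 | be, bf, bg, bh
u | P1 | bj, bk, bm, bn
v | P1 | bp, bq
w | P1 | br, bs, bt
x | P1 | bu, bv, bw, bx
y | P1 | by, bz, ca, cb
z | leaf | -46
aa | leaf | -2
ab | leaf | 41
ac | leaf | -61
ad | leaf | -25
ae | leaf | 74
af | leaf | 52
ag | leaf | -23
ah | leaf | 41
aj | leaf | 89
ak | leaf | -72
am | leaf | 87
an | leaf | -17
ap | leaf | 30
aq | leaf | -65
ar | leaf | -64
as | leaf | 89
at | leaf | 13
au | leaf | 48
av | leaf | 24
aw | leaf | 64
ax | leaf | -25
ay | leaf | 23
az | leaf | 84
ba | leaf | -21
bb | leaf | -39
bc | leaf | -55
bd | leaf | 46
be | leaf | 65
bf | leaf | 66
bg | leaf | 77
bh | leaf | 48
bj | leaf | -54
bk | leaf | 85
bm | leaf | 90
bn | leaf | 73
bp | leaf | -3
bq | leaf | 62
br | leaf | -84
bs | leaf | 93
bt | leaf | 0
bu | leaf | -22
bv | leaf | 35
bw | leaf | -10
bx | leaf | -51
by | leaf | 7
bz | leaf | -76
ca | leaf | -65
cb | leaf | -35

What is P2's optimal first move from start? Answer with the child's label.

g (P1): max(-46, -2) = -2
h (P1): max(41, -61, -25, 74) = 74
j (P1): max(52, -23, 41) = 52
a (P2): min(-2, 74, 52) = -2
k (P1): max(89, -72, 87) = 89
m (P1): max(-17, 30) = 30
n (P1): max(-65, -64) = -64
b (P2): min(89, 30, -64) = -64
p (P1): max(89, 13, 48, 24) = 89
q (P1): max(64, -25, 23) = 64
c (P2): min(89, 64) = 64
r (P1): max(84, -21) = 84
s (P1): max(-39, -55, 46) = 46
d (P2): min(84, 46) = 46
North (P1): max(-2, -64, 64, 46) = 64
t (P1): max(65, 66, 77, 48) = 77
u (P1): max(-54, 85, 90, 73) = 90
v (P1): max(-3, 62) = 62
e (P2): min(77, 90, 62) = 62
w (P1): max(-84, 93, 0) = 93
x (P1): max(-22, 35, -10, -51) = 35
y (P1): max(7, -76, -65, -35) = 7
f (P2): min(93, 35, 7) = 7
South (P1): max(62, 7) = 62
start (P2): min(64, 62) = 62
P2 at start wants the lowest of {North=64, South=62}, so chooses South.

South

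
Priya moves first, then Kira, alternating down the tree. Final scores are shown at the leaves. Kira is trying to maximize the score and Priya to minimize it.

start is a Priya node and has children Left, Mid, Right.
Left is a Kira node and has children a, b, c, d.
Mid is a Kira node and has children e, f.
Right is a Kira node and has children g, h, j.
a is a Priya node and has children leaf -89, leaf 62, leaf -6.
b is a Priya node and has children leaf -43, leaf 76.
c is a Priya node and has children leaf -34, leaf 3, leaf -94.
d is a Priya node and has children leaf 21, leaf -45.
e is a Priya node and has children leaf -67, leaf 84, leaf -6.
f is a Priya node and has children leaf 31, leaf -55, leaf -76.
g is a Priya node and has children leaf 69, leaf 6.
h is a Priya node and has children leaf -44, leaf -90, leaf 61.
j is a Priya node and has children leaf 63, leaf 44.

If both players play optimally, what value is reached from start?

a (Priya): min(-89, 62, -6) = -89
b (Priya): min(-43, 76) = -43
c (Priya): min(-34, 3, -94) = -94
d (Priya): min(21, -45) = -45
Left (Kira): max(-89, -43, -94, -45) = -43
e (Priya): min(-67, 84, -6) = -67
f (Priya): min(31, -55, -76) = -76
Mid (Kira): max(-67, -76) = -67
g (Priya): min(69, 6) = 6
h (Priya): min(-44, -90, 61) = -90
j (Priya): min(63, 44) = 44
Right (Kira): max(6, -90, 44) = 44
start (Priya): min(-43, -67, 44) = -67

-67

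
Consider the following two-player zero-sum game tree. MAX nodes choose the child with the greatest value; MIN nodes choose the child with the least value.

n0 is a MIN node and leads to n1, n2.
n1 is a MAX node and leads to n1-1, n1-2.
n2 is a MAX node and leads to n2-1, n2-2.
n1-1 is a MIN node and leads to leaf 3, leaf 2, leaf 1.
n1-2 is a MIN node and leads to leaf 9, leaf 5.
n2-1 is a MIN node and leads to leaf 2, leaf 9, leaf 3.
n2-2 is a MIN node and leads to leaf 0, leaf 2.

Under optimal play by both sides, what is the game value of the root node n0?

n1-1 (MIN): min(3, 2, 1) = 1
n1-2 (MIN): min(9, 5) = 5
n1 (MAX): max(1, 5) = 5
n2-1 (MIN): min(2, 9, 3) = 2
n2-2 (MIN): min(0, 2) = 0
n2 (MAX): max(2, 0) = 2
n0 (MIN): min(5, 2) = 2

2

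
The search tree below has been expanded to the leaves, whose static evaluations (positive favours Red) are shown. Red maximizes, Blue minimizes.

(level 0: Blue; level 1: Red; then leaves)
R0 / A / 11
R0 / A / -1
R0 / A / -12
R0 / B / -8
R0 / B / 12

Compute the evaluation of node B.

B (Red): max(-8, 12) = 12

12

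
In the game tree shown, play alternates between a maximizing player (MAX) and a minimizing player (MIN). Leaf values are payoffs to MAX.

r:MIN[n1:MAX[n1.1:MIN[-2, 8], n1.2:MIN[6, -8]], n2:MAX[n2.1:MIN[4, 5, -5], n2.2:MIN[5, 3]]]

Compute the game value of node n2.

n2.1 (MIN): min(4, 5, -5) = -5
n2.2 (MIN): min(5, 3) = 3
n2 (MAX): max(-5, 3) = 3

3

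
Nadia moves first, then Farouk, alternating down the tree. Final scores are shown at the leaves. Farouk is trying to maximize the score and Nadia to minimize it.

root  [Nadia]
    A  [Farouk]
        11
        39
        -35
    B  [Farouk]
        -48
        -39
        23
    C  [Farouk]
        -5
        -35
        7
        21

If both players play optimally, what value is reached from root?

A (Farouk): max(11, 39, -35) = 39
B (Farouk): max(-48, -39, 23) = 23
C (Farouk): max(-5, -35, 7, 21) = 21
root (Nadia): min(39, 23, 21) = 21

21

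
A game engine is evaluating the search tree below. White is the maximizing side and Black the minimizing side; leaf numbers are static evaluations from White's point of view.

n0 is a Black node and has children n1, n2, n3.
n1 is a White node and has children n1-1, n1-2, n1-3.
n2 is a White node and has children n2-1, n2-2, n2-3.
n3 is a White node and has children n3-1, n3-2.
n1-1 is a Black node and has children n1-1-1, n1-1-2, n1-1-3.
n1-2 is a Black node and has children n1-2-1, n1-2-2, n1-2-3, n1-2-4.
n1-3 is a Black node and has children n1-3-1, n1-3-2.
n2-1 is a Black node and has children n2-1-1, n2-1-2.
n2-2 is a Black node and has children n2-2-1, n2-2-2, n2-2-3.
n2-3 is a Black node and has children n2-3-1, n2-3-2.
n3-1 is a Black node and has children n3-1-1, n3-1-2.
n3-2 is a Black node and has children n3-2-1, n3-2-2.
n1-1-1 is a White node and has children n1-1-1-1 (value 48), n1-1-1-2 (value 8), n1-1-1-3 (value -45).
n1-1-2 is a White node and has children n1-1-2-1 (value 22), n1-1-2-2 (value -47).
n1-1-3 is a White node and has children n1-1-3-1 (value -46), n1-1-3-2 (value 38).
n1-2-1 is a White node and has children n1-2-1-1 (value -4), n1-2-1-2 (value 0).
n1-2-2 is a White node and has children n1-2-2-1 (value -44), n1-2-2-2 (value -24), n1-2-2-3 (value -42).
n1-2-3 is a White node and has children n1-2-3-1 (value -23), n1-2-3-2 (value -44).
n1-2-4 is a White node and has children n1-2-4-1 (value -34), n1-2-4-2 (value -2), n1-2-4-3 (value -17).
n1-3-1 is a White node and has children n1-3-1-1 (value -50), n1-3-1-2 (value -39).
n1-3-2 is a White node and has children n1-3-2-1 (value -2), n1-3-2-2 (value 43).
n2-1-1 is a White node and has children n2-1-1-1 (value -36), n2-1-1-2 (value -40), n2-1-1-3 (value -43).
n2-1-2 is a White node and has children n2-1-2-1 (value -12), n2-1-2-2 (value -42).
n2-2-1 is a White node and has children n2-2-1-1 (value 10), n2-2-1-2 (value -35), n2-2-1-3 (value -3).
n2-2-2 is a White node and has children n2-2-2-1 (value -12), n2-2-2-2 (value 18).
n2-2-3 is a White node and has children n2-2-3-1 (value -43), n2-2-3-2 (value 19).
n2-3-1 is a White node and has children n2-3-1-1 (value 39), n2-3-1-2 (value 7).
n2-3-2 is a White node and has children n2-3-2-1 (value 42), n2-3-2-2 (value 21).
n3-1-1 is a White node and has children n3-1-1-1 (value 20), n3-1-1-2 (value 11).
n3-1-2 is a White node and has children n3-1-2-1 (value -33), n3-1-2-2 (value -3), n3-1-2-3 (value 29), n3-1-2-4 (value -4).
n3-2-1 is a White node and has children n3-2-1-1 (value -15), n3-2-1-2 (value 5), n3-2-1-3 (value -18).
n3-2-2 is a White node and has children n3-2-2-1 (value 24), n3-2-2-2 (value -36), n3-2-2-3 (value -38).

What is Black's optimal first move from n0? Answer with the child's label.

n3

n1-1-1 (White): max(48, 8, -45) = 48
n1-1-2 (White): max(22, -47) = 22
n1-1-3 (White): max(-46, 38) = 38
n1-1 (Black): min(48, 22, 38) = 22
n1-2-1 (White): max(-4, 0) = 0
n1-2-2 (White): max(-44, -24, -42) = -24
n1-2-3 (White): max(-23, -44) = -23
n1-2-4 (White): max(-34, -2, -17) = -2
n1-2 (Black): min(0, -24, -23, -2) = -24
n1-3-1 (White): max(-50, -39) = -39
n1-3-2 (White): max(-2, 43) = 43
n1-3 (Black): min(-39, 43) = -39
n1 (White): max(22, -24, -39) = 22
n2-1-1 (White): max(-36, -40, -43) = -36
n2-1-2 (White): max(-12, -42) = -12
n2-1 (Black): min(-36, -12) = -36
n2-2-1 (White): max(10, -35, -3) = 10
n2-2-2 (White): max(-12, 18) = 18
n2-2-3 (White): max(-43, 19) = 19
n2-2 (Black): min(10, 18, 19) = 10
n2-3-1 (White): max(39, 7) = 39
n2-3-2 (White): max(42, 21) = 42
n2-3 (Black): min(39, 42) = 39
n2 (White): max(-36, 10, 39) = 39
n3-1-1 (White): max(20, 11) = 20
n3-1-2 (White): max(-33, -3, 29, -4) = 29
n3-1 (Black): min(20, 29) = 20
n3-2-1 (White): max(-15, 5, -18) = 5
n3-2-2 (White): max(24, -36, -38) = 24
n3-2 (Black): min(5, 24) = 5
n3 (White): max(20, 5) = 20
n0 (Black): min(22, 39, 20) = 20
Black at n0 wants the lowest of {n1=22, n2=39, n3=20}, so chooses n3.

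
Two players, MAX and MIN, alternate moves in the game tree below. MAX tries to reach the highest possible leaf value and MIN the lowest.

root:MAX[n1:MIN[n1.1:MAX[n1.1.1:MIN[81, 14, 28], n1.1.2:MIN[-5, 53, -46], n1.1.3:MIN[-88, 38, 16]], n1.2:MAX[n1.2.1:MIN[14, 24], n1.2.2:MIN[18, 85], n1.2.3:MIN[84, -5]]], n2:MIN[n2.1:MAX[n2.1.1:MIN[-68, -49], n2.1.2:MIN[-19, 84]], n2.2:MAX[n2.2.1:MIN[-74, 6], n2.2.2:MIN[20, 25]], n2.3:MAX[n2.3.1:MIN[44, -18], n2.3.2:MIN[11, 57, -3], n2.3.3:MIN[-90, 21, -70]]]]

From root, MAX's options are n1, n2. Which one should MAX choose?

n1.1.1 (MIN): min(81, 14, 28) = 14
n1.1.2 (MIN): min(-5, 53, -46) = -46
n1.1.3 (MIN): min(-88, 38, 16) = -88
n1.1 (MAX): max(14, -46, -88) = 14
n1.2.1 (MIN): min(14, 24) = 14
n1.2.2 (MIN): min(18, 85) = 18
n1.2.3 (MIN): min(84, -5) = -5
n1.2 (MAX): max(14, 18, -5) = 18
n1 (MIN): min(14, 18) = 14
n2.1.1 (MIN): min(-68, -49) = -68
n2.1.2 (MIN): min(-19, 84) = -19
n2.1 (MAX): max(-68, -19) = -19
n2.2.1 (MIN): min(-74, 6) = -74
n2.2.2 (MIN): min(20, 25) = 20
n2.2 (MAX): max(-74, 20) = 20
n2.3.1 (MIN): min(44, -18) = -18
n2.3.2 (MIN): min(11, 57, -3) = -3
n2.3.3 (MIN): min(-90, 21, -70) = -90
n2.3 (MAX): max(-18, -3, -90) = -3
n2 (MIN): min(-19, 20, -3) = -19
root (MAX): max(14, -19) = 14
MAX at root wants the highest of {n1=14, n2=-19}, so chooses n1.

n1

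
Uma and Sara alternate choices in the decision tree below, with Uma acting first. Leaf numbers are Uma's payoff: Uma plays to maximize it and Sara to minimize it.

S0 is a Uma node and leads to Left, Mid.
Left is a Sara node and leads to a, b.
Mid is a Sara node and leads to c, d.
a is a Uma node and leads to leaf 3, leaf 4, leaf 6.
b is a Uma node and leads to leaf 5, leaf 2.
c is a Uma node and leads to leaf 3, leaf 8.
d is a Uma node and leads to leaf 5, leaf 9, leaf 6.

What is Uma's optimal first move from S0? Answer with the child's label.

Mid

a (Uma): max(3, 4, 6) = 6
b (Uma): max(5, 2) = 5
Left (Sara): min(6, 5) = 5
c (Uma): max(3, 8) = 8
d (Uma): max(5, 9, 6) = 9
Mid (Sara): min(8, 9) = 8
S0 (Uma): max(5, 8) = 8
Uma at S0 wants the highest of {Left=5, Mid=8}, so chooses Mid.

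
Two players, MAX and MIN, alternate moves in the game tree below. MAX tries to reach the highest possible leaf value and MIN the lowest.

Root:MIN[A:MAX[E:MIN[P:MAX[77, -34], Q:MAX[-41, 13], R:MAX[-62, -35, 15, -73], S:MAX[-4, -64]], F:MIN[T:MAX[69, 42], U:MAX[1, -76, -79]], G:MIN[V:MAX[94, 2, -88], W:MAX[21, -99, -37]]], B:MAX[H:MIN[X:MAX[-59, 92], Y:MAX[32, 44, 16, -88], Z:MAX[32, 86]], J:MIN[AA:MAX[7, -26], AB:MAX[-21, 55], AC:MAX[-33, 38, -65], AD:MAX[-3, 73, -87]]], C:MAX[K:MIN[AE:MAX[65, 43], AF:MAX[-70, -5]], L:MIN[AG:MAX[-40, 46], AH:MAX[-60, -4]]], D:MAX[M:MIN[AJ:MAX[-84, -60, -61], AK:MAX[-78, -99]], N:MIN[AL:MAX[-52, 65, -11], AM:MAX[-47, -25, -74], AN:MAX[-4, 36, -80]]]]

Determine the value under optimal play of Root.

-25

P (MAX): max(77, -34) = 77
Q (MAX): max(-41, 13) = 13
R (MAX): max(-62, -35, 15, -73) = 15
S (MAX): max(-4, -64) = -4
E (MIN): min(77, 13, 15, -4) = -4
T (MAX): max(69, 42) = 69
U (MAX): max(1, -76, -79) = 1
F (MIN): min(69, 1) = 1
V (MAX): max(94, 2, -88) = 94
W (MAX): max(21, -99, -37) = 21
G (MIN): min(94, 21) = 21
A (MAX): max(-4, 1, 21) = 21
X (MAX): max(-59, 92) = 92
Y (MAX): max(32, 44, 16, -88) = 44
Z (MAX): max(32, 86) = 86
H (MIN): min(92, 44, 86) = 44
AA (MAX): max(7, -26) = 7
AB (MAX): max(-21, 55) = 55
AC (MAX): max(-33, 38, -65) = 38
AD (MAX): max(-3, 73, -87) = 73
J (MIN): min(7, 55, 38, 73) = 7
B (MAX): max(44, 7) = 44
AE (MAX): max(65, 43) = 65
AF (MAX): max(-70, -5) = -5
K (MIN): min(65, -5) = -5
AG (MAX): max(-40, 46) = 46
AH (MAX): max(-60, -4) = -4
L (MIN): min(46, -4) = -4
C (MAX): max(-5, -4) = -4
AJ (MAX): max(-84, -60, -61) = -60
AK (MAX): max(-78, -99) = -78
M (MIN): min(-60, -78) = -78
AL (MAX): max(-52, 65, -11) = 65
AM (MAX): max(-47, -25, -74) = -25
AN (MAX): max(-4, 36, -80) = 36
N (MIN): min(65, -25, 36) = -25
D (MAX): max(-78, -25) = -25
Root (MIN): min(21, 44, -4, -25) = -25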